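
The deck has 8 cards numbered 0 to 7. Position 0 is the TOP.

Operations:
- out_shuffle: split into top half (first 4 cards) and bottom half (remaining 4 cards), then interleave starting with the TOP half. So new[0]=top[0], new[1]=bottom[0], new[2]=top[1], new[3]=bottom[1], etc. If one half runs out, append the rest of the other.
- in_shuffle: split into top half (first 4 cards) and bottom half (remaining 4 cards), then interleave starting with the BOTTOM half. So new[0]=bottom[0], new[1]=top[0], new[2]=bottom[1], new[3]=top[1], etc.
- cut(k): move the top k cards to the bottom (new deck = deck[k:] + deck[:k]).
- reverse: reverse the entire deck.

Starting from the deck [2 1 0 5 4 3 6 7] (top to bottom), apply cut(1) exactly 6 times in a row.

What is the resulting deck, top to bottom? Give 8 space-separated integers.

After op 1 (cut(1)): [1 0 5 4 3 6 7 2]
After op 2 (cut(1)): [0 5 4 3 6 7 2 1]
After op 3 (cut(1)): [5 4 3 6 7 2 1 0]
After op 4 (cut(1)): [4 3 6 7 2 1 0 5]
After op 5 (cut(1)): [3 6 7 2 1 0 5 4]
After op 6 (cut(1)): [6 7 2 1 0 5 4 3]

Answer: 6 7 2 1 0 5 4 3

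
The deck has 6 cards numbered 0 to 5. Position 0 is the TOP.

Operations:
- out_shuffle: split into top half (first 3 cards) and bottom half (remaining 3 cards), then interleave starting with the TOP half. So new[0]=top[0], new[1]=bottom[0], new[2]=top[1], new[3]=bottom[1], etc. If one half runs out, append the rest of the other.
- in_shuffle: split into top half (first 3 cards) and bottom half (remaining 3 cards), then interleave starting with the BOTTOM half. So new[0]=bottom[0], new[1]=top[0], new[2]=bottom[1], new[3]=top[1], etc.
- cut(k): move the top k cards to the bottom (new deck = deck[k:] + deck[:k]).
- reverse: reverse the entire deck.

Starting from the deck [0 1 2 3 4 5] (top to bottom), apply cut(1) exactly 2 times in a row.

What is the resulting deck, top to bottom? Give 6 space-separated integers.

Answer: 2 3 4 5 0 1

Derivation:
After op 1 (cut(1)): [1 2 3 4 5 0]
After op 2 (cut(1)): [2 3 4 5 0 1]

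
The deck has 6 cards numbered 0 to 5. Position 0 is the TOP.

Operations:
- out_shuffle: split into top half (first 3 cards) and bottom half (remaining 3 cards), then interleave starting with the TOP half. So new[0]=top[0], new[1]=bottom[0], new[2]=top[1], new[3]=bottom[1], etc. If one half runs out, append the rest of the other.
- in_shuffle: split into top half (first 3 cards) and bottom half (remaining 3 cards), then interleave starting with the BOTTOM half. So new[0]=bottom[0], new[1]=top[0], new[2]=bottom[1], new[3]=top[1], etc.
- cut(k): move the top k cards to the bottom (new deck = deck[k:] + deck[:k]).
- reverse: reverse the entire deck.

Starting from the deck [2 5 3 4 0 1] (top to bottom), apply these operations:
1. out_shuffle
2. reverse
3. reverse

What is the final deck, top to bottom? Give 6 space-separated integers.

Answer: 2 4 5 0 3 1

Derivation:
After op 1 (out_shuffle): [2 4 5 0 3 1]
After op 2 (reverse): [1 3 0 5 4 2]
After op 3 (reverse): [2 4 5 0 3 1]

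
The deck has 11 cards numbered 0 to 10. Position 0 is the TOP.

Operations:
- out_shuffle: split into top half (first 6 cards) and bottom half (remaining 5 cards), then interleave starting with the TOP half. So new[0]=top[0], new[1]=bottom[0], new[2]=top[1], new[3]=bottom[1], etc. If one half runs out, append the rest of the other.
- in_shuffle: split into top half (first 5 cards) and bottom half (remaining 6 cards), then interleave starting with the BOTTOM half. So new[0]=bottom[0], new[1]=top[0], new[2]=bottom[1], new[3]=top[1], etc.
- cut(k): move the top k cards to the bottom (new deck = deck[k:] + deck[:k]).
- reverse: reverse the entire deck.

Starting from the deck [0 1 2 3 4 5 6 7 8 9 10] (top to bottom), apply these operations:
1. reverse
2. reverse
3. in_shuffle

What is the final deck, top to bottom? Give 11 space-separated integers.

Answer: 5 0 6 1 7 2 8 3 9 4 10

Derivation:
After op 1 (reverse): [10 9 8 7 6 5 4 3 2 1 0]
After op 2 (reverse): [0 1 2 3 4 5 6 7 8 9 10]
After op 3 (in_shuffle): [5 0 6 1 7 2 8 3 9 4 10]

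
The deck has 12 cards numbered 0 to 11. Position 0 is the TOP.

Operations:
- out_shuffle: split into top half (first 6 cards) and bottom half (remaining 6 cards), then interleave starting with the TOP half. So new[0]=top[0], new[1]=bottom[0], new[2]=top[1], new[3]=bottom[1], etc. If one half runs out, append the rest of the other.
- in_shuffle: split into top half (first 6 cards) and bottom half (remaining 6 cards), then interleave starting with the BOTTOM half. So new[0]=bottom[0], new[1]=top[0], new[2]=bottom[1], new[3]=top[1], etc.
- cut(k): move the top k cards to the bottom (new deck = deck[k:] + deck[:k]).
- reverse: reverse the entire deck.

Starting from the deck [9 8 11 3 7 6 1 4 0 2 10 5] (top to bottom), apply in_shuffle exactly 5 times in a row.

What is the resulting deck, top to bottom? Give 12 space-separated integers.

Answer: 10 0 1 7 11 9 5 2 4 6 3 8

Derivation:
After op 1 (in_shuffle): [1 9 4 8 0 11 2 3 10 7 5 6]
After op 2 (in_shuffle): [2 1 3 9 10 4 7 8 5 0 6 11]
After op 3 (in_shuffle): [7 2 8 1 5 3 0 9 6 10 11 4]
After op 4 (in_shuffle): [0 7 9 2 6 8 10 1 11 5 4 3]
After op 5 (in_shuffle): [10 0 1 7 11 9 5 2 4 6 3 8]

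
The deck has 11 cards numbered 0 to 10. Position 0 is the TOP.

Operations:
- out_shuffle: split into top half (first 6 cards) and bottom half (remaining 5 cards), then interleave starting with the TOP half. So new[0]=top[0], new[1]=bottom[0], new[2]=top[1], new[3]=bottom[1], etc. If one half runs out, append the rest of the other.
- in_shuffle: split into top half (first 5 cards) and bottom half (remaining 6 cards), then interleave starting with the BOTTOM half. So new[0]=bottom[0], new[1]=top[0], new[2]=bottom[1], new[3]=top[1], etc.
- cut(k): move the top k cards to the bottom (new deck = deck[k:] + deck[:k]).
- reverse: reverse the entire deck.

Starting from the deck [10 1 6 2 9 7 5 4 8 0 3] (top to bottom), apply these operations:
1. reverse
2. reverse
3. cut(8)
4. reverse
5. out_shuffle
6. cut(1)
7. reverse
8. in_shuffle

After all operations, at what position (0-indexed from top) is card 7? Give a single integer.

After op 1 (reverse): [3 0 8 4 5 7 9 2 6 1 10]
After op 2 (reverse): [10 1 6 2 9 7 5 4 8 0 3]
After op 3 (cut(8)): [8 0 3 10 1 6 2 9 7 5 4]
After op 4 (reverse): [4 5 7 9 2 6 1 10 3 0 8]
After op 5 (out_shuffle): [4 1 5 10 7 3 9 0 2 8 6]
After op 6 (cut(1)): [1 5 10 7 3 9 0 2 8 6 4]
After op 7 (reverse): [4 6 8 2 0 9 3 7 10 5 1]
After op 8 (in_shuffle): [9 4 3 6 7 8 10 2 5 0 1]
Card 7 is at position 4.

Answer: 4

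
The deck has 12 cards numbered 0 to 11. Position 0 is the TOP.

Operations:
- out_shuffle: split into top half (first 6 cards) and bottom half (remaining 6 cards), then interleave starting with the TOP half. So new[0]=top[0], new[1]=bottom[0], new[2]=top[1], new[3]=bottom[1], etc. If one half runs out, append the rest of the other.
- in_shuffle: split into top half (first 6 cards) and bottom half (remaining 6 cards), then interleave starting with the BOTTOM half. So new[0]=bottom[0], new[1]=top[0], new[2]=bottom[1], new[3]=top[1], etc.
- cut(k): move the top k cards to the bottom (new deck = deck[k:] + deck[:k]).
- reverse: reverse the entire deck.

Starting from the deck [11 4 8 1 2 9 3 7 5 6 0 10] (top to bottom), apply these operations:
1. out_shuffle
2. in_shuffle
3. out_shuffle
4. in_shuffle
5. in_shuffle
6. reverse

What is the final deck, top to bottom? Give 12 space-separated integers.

Answer: 11 9 2 5 0 6 8 4 1 7 3 10

Derivation:
After op 1 (out_shuffle): [11 3 4 7 8 5 1 6 2 0 9 10]
After op 2 (in_shuffle): [1 11 6 3 2 4 0 7 9 8 10 5]
After op 3 (out_shuffle): [1 0 11 7 6 9 3 8 2 10 4 5]
After op 4 (in_shuffle): [3 1 8 0 2 11 10 7 4 6 5 9]
After op 5 (in_shuffle): [10 3 7 1 4 8 6 0 5 2 9 11]
After op 6 (reverse): [11 9 2 5 0 6 8 4 1 7 3 10]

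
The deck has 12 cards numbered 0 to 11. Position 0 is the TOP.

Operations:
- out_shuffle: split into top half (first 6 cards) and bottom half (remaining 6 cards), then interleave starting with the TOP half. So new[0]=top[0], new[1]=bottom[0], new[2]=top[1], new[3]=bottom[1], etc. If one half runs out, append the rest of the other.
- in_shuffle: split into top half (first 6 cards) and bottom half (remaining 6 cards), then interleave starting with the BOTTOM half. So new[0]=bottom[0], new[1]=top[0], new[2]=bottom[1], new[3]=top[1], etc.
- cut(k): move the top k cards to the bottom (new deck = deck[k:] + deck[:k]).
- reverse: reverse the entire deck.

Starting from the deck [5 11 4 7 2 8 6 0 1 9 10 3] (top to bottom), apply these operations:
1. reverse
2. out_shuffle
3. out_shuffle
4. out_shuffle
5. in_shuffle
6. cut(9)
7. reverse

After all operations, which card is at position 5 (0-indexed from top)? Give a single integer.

Answer: 2

Derivation:
After op 1 (reverse): [3 10 9 1 0 6 8 2 7 4 11 5]
After op 2 (out_shuffle): [3 8 10 2 9 7 1 4 0 11 6 5]
After op 3 (out_shuffle): [3 1 8 4 10 0 2 11 9 6 7 5]
After op 4 (out_shuffle): [3 2 1 11 8 9 4 6 10 7 0 5]
After op 5 (in_shuffle): [4 3 6 2 10 1 7 11 0 8 5 9]
After op 6 (cut(9)): [8 5 9 4 3 6 2 10 1 7 11 0]
After op 7 (reverse): [0 11 7 1 10 2 6 3 4 9 5 8]
Position 5: card 2.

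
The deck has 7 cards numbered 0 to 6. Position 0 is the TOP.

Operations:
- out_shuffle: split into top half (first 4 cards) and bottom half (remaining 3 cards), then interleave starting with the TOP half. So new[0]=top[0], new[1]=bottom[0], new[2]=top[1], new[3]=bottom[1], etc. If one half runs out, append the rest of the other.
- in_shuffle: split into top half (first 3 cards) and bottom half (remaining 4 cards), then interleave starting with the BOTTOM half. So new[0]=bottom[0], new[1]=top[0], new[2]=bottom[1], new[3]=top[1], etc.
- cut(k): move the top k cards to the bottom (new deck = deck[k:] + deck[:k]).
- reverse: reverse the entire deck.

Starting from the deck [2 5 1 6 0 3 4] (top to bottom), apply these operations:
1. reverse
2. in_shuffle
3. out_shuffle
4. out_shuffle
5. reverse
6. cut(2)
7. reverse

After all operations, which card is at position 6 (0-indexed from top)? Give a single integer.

Answer: 4

Derivation:
After op 1 (reverse): [4 3 0 6 1 5 2]
After op 2 (in_shuffle): [6 4 1 3 5 0 2]
After op 3 (out_shuffle): [6 5 4 0 1 2 3]
After op 4 (out_shuffle): [6 1 5 2 4 3 0]
After op 5 (reverse): [0 3 4 2 5 1 6]
After op 6 (cut(2)): [4 2 5 1 6 0 3]
After op 7 (reverse): [3 0 6 1 5 2 4]
Position 6: card 4.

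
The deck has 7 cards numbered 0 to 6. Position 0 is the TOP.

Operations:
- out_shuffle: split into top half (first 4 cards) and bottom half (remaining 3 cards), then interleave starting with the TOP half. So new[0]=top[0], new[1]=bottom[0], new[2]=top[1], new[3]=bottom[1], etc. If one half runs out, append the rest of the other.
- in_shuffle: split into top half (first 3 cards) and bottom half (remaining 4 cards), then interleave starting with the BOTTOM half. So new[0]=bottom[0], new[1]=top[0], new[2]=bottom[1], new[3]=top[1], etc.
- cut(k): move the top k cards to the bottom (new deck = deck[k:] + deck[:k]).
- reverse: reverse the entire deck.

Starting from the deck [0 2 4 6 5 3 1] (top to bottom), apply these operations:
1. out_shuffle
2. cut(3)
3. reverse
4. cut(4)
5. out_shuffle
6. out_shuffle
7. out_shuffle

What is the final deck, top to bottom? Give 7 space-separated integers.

After op 1 (out_shuffle): [0 5 2 3 4 1 6]
After op 2 (cut(3)): [3 4 1 6 0 5 2]
After op 3 (reverse): [2 5 0 6 1 4 3]
After op 4 (cut(4)): [1 4 3 2 5 0 6]
After op 5 (out_shuffle): [1 5 4 0 3 6 2]
After op 6 (out_shuffle): [1 3 5 6 4 2 0]
After op 7 (out_shuffle): [1 4 3 2 5 0 6]

Answer: 1 4 3 2 5 0 6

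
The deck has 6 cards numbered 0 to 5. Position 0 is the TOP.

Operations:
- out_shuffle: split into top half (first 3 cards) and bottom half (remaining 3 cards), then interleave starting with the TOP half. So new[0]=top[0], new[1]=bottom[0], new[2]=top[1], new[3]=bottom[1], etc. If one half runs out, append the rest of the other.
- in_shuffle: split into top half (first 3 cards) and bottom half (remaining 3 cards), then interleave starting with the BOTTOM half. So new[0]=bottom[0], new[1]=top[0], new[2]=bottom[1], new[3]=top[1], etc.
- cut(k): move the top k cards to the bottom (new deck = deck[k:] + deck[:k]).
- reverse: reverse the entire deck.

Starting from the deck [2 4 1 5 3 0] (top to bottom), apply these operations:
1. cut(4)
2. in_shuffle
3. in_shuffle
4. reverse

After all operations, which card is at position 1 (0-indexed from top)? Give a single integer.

After op 1 (cut(4)): [3 0 2 4 1 5]
After op 2 (in_shuffle): [4 3 1 0 5 2]
After op 3 (in_shuffle): [0 4 5 3 2 1]
After op 4 (reverse): [1 2 3 5 4 0]
Position 1: card 2.

Answer: 2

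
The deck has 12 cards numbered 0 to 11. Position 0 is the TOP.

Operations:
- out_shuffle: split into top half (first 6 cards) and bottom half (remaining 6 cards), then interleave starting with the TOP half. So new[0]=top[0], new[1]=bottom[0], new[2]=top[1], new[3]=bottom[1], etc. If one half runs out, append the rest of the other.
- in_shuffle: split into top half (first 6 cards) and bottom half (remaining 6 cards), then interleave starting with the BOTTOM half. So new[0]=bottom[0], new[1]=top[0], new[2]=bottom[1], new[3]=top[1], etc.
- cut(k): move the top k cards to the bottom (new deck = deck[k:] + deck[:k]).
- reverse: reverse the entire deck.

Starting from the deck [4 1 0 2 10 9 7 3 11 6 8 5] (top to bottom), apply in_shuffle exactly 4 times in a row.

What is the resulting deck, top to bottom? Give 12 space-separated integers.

Answer: 11 10 4 6 9 1 8 7 0 5 3 2

Derivation:
After op 1 (in_shuffle): [7 4 3 1 11 0 6 2 8 10 5 9]
After op 2 (in_shuffle): [6 7 2 4 8 3 10 1 5 11 9 0]
After op 3 (in_shuffle): [10 6 1 7 5 2 11 4 9 8 0 3]
After op 4 (in_shuffle): [11 10 4 6 9 1 8 7 0 5 3 2]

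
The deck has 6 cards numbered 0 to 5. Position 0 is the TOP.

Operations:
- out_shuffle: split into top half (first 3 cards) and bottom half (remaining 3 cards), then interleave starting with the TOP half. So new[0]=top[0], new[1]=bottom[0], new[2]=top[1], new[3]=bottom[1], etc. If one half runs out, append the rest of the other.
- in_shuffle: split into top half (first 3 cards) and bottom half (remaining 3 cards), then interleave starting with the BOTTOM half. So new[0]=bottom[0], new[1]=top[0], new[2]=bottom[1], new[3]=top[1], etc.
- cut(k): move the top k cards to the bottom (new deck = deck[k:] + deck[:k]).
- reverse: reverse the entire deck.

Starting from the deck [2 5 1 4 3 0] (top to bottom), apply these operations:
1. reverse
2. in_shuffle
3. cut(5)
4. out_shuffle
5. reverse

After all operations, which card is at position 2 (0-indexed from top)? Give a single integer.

After op 1 (reverse): [0 3 4 1 5 2]
After op 2 (in_shuffle): [1 0 5 3 2 4]
After op 3 (cut(5)): [4 1 0 5 3 2]
After op 4 (out_shuffle): [4 5 1 3 0 2]
After op 5 (reverse): [2 0 3 1 5 4]
Position 2: card 3.

Answer: 3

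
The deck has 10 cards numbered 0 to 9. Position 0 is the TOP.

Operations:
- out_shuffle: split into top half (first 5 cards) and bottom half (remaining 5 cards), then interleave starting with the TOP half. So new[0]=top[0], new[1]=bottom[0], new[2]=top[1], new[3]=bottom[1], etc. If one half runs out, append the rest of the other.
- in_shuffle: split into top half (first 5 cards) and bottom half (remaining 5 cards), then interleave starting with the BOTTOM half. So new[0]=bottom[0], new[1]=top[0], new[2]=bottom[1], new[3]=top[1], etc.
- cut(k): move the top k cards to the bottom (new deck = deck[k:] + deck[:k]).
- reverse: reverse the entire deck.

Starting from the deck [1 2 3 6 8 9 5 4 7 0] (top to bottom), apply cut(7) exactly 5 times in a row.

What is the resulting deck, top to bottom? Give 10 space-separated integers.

After op 1 (cut(7)): [4 7 0 1 2 3 6 8 9 5]
After op 2 (cut(7)): [8 9 5 4 7 0 1 2 3 6]
After op 3 (cut(7)): [2 3 6 8 9 5 4 7 0 1]
After op 4 (cut(7)): [7 0 1 2 3 6 8 9 5 4]
After op 5 (cut(7)): [9 5 4 7 0 1 2 3 6 8]

Answer: 9 5 4 7 0 1 2 3 6 8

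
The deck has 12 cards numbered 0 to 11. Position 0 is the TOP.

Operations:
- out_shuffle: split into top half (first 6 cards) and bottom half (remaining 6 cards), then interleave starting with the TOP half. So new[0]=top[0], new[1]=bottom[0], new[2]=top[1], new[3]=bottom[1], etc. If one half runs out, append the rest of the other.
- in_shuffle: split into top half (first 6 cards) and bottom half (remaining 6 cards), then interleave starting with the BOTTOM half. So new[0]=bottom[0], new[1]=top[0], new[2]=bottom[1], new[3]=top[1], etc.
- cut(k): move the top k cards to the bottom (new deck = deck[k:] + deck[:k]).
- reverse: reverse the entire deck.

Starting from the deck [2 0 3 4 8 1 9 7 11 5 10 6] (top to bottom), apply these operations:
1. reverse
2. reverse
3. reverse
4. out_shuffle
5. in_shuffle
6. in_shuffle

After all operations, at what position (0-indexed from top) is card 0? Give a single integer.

After op 1 (reverse): [6 10 5 11 7 9 1 8 4 3 0 2]
After op 2 (reverse): [2 0 3 4 8 1 9 7 11 5 10 6]
After op 3 (reverse): [6 10 5 11 7 9 1 8 4 3 0 2]
After op 4 (out_shuffle): [6 1 10 8 5 4 11 3 7 0 9 2]
After op 5 (in_shuffle): [11 6 3 1 7 10 0 8 9 5 2 4]
After op 6 (in_shuffle): [0 11 8 6 9 3 5 1 2 7 4 10]
Card 0 is at position 0.

Answer: 0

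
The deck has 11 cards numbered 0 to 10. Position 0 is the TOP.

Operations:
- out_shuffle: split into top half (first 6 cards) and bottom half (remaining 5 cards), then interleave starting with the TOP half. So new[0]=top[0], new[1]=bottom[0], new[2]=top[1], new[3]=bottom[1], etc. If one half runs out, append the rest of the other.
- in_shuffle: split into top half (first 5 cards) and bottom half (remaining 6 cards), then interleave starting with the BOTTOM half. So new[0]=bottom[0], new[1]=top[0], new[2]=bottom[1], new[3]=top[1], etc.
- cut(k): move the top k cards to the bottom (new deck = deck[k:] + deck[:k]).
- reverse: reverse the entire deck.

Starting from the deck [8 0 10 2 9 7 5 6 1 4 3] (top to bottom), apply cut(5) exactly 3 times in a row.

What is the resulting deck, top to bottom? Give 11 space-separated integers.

After op 1 (cut(5)): [7 5 6 1 4 3 8 0 10 2 9]
After op 2 (cut(5)): [3 8 0 10 2 9 7 5 6 1 4]
After op 3 (cut(5)): [9 7 5 6 1 4 3 8 0 10 2]

Answer: 9 7 5 6 1 4 3 8 0 10 2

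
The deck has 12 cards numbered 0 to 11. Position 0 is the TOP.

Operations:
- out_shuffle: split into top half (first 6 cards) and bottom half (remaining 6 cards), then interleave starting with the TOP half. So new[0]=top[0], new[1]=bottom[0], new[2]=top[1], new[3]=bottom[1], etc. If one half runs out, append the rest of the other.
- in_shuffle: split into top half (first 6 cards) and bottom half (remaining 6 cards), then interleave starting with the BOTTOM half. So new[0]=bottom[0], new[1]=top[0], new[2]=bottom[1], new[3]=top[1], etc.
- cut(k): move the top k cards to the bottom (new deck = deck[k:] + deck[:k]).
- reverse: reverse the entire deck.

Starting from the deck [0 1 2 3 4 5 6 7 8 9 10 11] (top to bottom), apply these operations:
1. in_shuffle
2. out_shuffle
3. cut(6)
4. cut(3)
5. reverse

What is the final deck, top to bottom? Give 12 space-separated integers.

After op 1 (in_shuffle): [6 0 7 1 8 2 9 3 10 4 11 5]
After op 2 (out_shuffle): [6 9 0 3 7 10 1 4 8 11 2 5]
After op 3 (cut(6)): [1 4 8 11 2 5 6 9 0 3 7 10]
After op 4 (cut(3)): [11 2 5 6 9 0 3 7 10 1 4 8]
After op 5 (reverse): [8 4 1 10 7 3 0 9 6 5 2 11]

Answer: 8 4 1 10 7 3 0 9 6 5 2 11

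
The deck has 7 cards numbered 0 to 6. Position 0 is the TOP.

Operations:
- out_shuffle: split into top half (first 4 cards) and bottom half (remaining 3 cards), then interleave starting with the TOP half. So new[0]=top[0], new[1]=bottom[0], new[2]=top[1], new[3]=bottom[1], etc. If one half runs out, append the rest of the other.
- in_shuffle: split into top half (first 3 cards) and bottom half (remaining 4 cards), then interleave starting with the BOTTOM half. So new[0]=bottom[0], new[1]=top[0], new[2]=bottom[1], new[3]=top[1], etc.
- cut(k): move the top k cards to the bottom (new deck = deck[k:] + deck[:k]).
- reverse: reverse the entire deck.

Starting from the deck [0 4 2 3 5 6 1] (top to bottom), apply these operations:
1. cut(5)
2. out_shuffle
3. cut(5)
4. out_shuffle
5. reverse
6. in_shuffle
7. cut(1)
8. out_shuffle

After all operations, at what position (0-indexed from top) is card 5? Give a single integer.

After op 1 (cut(5)): [6 1 0 4 2 3 5]
After op 2 (out_shuffle): [6 2 1 3 0 5 4]
After op 3 (cut(5)): [5 4 6 2 1 3 0]
After op 4 (out_shuffle): [5 1 4 3 6 0 2]
After op 5 (reverse): [2 0 6 3 4 1 5]
After op 6 (in_shuffle): [3 2 4 0 1 6 5]
After op 7 (cut(1)): [2 4 0 1 6 5 3]
After op 8 (out_shuffle): [2 6 4 5 0 3 1]
Card 5 is at position 3.

Answer: 3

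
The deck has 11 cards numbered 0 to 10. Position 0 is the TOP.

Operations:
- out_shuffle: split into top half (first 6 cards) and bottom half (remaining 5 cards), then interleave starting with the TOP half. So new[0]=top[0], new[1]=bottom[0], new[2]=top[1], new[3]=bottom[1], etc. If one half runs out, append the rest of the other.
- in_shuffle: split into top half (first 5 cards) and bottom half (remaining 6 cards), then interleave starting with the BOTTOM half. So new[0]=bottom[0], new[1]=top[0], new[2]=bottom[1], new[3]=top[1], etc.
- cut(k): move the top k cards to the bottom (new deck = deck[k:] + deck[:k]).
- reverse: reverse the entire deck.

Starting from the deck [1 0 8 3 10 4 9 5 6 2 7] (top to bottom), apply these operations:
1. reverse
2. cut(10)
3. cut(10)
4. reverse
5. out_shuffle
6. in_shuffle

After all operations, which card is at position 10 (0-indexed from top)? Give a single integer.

After op 1 (reverse): [7 2 6 5 9 4 10 3 8 0 1]
After op 2 (cut(10)): [1 7 2 6 5 9 4 10 3 8 0]
After op 3 (cut(10)): [0 1 7 2 6 5 9 4 10 3 8]
After op 4 (reverse): [8 3 10 4 9 5 6 2 7 1 0]
After op 5 (out_shuffle): [8 6 3 2 10 7 4 1 9 0 5]
After op 6 (in_shuffle): [7 8 4 6 1 3 9 2 0 10 5]
Position 10: card 5.

Answer: 5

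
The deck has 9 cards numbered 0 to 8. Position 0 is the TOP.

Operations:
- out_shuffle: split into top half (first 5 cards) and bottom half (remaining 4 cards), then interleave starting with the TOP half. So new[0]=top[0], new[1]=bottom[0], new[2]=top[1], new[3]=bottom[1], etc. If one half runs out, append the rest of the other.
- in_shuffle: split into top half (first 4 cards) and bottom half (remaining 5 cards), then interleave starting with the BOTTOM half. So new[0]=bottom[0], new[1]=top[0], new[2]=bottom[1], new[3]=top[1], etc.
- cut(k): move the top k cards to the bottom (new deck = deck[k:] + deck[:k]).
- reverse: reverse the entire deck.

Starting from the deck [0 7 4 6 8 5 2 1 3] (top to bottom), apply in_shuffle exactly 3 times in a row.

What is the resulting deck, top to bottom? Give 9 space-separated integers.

Answer: 1 2 5 8 6 4 7 0 3

Derivation:
After op 1 (in_shuffle): [8 0 5 7 2 4 1 6 3]
After op 2 (in_shuffle): [2 8 4 0 1 5 6 7 3]
After op 3 (in_shuffle): [1 2 5 8 6 4 7 0 3]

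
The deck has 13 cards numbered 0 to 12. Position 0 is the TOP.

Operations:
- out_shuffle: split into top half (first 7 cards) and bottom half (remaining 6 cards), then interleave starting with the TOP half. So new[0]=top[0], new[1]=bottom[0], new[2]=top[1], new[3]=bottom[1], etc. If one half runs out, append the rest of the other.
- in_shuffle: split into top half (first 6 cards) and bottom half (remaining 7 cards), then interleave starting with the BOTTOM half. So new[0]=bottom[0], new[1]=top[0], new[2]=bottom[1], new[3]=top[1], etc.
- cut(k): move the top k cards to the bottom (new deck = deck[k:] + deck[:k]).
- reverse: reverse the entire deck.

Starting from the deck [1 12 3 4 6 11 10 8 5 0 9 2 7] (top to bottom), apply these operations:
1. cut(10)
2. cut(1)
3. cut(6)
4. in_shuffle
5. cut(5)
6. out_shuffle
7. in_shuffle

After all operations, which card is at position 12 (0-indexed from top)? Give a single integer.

After op 1 (cut(10)): [9 2 7 1 12 3 4 6 11 10 8 5 0]
After op 2 (cut(1)): [2 7 1 12 3 4 6 11 10 8 5 0 9]
After op 3 (cut(6)): [6 11 10 8 5 0 9 2 7 1 12 3 4]
After op 4 (in_shuffle): [9 6 2 11 7 10 1 8 12 5 3 0 4]
After op 5 (cut(5)): [10 1 8 12 5 3 0 4 9 6 2 11 7]
After op 6 (out_shuffle): [10 4 1 9 8 6 12 2 5 11 3 7 0]
After op 7 (in_shuffle): [12 10 2 4 5 1 11 9 3 8 7 6 0]
Position 12: card 0.

Answer: 0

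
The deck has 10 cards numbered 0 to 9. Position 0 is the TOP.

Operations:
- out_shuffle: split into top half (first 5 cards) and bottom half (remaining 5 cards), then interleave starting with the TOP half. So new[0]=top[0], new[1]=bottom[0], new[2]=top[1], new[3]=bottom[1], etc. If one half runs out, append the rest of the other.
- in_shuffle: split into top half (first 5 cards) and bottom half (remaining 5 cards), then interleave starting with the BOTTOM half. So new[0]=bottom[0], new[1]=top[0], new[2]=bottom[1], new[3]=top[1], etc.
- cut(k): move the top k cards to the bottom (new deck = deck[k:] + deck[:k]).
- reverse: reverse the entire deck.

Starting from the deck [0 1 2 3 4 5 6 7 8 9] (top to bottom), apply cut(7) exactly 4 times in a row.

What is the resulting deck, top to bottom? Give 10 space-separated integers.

Answer: 8 9 0 1 2 3 4 5 6 7

Derivation:
After op 1 (cut(7)): [7 8 9 0 1 2 3 4 5 6]
After op 2 (cut(7)): [4 5 6 7 8 9 0 1 2 3]
After op 3 (cut(7)): [1 2 3 4 5 6 7 8 9 0]
After op 4 (cut(7)): [8 9 0 1 2 3 4 5 6 7]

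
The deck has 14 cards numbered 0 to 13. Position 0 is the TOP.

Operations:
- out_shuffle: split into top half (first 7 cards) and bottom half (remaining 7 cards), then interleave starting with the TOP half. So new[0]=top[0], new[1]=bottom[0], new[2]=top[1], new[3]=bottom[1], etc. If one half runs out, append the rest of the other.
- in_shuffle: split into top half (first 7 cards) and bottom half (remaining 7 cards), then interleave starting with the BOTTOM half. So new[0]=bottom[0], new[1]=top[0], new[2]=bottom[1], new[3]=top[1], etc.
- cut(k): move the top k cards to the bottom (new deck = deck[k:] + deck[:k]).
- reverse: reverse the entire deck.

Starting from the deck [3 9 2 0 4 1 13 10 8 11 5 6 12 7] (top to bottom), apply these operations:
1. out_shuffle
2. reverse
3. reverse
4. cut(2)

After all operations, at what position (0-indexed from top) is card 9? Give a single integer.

Answer: 0

Derivation:
After op 1 (out_shuffle): [3 10 9 8 2 11 0 5 4 6 1 12 13 7]
After op 2 (reverse): [7 13 12 1 6 4 5 0 11 2 8 9 10 3]
After op 3 (reverse): [3 10 9 8 2 11 0 5 4 6 1 12 13 7]
After op 4 (cut(2)): [9 8 2 11 0 5 4 6 1 12 13 7 3 10]
Card 9 is at position 0.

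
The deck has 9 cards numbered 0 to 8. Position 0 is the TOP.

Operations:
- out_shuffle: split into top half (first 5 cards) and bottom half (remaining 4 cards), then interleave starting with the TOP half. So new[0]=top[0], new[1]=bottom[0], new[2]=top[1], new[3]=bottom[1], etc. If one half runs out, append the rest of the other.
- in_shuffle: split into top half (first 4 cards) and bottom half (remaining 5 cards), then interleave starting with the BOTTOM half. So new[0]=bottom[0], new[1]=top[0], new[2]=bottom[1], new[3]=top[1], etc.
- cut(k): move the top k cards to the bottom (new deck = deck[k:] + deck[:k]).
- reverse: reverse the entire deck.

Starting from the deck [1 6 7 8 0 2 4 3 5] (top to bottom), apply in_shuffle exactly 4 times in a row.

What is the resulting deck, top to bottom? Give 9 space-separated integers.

After op 1 (in_shuffle): [0 1 2 6 4 7 3 8 5]
After op 2 (in_shuffle): [4 0 7 1 3 2 8 6 5]
After op 3 (in_shuffle): [3 4 2 0 8 7 6 1 5]
After op 4 (in_shuffle): [8 3 7 4 6 2 1 0 5]

Answer: 8 3 7 4 6 2 1 0 5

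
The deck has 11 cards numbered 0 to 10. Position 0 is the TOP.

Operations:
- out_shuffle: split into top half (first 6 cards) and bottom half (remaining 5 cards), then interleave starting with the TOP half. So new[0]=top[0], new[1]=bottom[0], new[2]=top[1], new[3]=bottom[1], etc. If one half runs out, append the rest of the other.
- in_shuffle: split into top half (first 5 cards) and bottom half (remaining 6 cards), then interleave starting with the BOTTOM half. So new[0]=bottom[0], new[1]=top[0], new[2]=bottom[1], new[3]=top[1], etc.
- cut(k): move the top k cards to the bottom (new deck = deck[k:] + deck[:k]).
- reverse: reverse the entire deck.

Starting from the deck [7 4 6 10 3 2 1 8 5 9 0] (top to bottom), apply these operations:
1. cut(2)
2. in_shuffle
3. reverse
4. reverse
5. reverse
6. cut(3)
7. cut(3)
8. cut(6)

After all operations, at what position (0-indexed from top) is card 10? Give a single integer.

Answer: 6

Derivation:
After op 1 (cut(2)): [6 10 3 2 1 8 5 9 0 7 4]
After op 2 (in_shuffle): [8 6 5 10 9 3 0 2 7 1 4]
After op 3 (reverse): [4 1 7 2 0 3 9 10 5 6 8]
After op 4 (reverse): [8 6 5 10 9 3 0 2 7 1 4]
After op 5 (reverse): [4 1 7 2 0 3 9 10 5 6 8]
After op 6 (cut(3)): [2 0 3 9 10 5 6 8 4 1 7]
After op 7 (cut(3)): [9 10 5 6 8 4 1 7 2 0 3]
After op 8 (cut(6)): [1 7 2 0 3 9 10 5 6 8 4]
Card 10 is at position 6.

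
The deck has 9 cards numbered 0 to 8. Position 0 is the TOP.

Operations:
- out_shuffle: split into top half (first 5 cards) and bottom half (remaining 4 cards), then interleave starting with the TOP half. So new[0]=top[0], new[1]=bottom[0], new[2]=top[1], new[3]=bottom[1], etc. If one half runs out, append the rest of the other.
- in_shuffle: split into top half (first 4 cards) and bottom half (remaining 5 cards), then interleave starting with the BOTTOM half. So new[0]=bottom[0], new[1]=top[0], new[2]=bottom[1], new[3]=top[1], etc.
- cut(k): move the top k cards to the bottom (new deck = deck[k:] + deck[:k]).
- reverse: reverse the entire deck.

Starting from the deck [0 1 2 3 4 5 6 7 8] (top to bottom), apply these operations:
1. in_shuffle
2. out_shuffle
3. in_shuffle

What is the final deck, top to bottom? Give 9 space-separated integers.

After op 1 (in_shuffle): [4 0 5 1 6 2 7 3 8]
After op 2 (out_shuffle): [4 2 0 7 5 3 1 8 6]
After op 3 (in_shuffle): [5 4 3 2 1 0 8 7 6]

Answer: 5 4 3 2 1 0 8 7 6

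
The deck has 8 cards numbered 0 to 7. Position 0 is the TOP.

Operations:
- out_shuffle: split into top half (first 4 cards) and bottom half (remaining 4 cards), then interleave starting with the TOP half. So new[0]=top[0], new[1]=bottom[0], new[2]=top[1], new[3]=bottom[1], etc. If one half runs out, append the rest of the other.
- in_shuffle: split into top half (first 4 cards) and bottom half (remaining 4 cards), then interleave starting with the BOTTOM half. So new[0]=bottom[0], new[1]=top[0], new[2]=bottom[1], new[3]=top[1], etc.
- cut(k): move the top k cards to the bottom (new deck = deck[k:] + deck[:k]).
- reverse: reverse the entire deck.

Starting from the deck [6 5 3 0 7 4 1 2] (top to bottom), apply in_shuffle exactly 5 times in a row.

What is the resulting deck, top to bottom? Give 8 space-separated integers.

After op 1 (in_shuffle): [7 6 4 5 1 3 2 0]
After op 2 (in_shuffle): [1 7 3 6 2 4 0 5]
After op 3 (in_shuffle): [2 1 4 7 0 3 5 6]
After op 4 (in_shuffle): [0 2 3 1 5 4 6 7]
After op 5 (in_shuffle): [5 0 4 2 6 3 7 1]

Answer: 5 0 4 2 6 3 7 1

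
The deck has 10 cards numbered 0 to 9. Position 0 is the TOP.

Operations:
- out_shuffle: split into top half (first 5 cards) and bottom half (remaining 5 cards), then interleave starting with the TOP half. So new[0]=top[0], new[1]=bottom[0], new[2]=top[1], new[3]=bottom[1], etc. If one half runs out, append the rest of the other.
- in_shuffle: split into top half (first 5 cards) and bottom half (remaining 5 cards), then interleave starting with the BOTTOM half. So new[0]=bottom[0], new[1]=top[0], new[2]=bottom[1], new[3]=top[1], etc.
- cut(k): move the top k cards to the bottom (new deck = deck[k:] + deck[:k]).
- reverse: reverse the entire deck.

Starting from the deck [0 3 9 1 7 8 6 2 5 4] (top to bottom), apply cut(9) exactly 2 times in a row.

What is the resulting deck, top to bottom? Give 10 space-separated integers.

Answer: 5 4 0 3 9 1 7 8 6 2

Derivation:
After op 1 (cut(9)): [4 0 3 9 1 7 8 6 2 5]
After op 2 (cut(9)): [5 4 0 3 9 1 7 8 6 2]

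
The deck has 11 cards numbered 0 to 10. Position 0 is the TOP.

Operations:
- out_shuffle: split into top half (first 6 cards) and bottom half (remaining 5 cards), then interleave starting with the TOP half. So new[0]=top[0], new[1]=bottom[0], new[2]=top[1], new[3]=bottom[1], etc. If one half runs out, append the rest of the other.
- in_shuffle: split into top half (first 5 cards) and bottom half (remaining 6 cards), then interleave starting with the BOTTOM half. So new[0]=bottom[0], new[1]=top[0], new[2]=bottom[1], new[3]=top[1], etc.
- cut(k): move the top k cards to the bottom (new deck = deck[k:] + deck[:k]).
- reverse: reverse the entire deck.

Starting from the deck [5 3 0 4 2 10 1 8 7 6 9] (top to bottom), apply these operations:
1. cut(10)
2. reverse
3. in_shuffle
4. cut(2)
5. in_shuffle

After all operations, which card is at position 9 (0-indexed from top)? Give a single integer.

After op 1 (cut(10)): [9 5 3 0 4 2 10 1 8 7 6]
After op 2 (reverse): [6 7 8 1 10 2 4 0 3 5 9]
After op 3 (in_shuffle): [2 6 4 7 0 8 3 1 5 10 9]
After op 4 (cut(2)): [4 7 0 8 3 1 5 10 9 2 6]
After op 5 (in_shuffle): [1 4 5 7 10 0 9 8 2 3 6]
Position 9: card 3.

Answer: 3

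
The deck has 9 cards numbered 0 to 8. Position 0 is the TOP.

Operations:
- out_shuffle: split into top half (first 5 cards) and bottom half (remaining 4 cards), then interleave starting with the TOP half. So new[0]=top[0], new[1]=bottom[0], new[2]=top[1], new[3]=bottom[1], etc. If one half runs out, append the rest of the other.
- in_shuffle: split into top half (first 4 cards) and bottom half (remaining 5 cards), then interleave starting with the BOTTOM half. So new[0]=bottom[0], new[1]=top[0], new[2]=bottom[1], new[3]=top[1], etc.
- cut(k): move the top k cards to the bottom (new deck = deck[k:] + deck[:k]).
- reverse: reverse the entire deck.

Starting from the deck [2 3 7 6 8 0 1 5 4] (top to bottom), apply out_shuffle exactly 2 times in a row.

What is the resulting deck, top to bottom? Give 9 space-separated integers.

Answer: 2 5 0 6 3 4 1 8 7

Derivation:
After op 1 (out_shuffle): [2 0 3 1 7 5 6 4 8]
After op 2 (out_shuffle): [2 5 0 6 3 4 1 8 7]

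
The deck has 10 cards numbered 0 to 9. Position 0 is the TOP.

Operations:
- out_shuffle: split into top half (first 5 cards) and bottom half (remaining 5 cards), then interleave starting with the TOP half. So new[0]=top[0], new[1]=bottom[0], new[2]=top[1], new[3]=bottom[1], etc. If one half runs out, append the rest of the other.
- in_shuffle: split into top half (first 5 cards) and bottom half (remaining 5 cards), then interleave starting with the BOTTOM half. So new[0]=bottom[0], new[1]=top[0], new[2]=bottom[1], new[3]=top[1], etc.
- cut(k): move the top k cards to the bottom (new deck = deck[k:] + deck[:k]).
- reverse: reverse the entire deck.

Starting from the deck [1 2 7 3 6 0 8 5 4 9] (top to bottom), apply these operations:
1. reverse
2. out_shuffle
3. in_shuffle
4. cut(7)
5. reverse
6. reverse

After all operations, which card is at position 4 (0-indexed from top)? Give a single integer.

Answer: 9

Derivation:
After op 1 (reverse): [9 4 5 8 0 6 3 7 2 1]
After op 2 (out_shuffle): [9 6 4 3 5 7 8 2 0 1]
After op 3 (in_shuffle): [7 9 8 6 2 4 0 3 1 5]
After op 4 (cut(7)): [3 1 5 7 9 8 6 2 4 0]
After op 5 (reverse): [0 4 2 6 8 9 7 5 1 3]
After op 6 (reverse): [3 1 5 7 9 8 6 2 4 0]
Position 4: card 9.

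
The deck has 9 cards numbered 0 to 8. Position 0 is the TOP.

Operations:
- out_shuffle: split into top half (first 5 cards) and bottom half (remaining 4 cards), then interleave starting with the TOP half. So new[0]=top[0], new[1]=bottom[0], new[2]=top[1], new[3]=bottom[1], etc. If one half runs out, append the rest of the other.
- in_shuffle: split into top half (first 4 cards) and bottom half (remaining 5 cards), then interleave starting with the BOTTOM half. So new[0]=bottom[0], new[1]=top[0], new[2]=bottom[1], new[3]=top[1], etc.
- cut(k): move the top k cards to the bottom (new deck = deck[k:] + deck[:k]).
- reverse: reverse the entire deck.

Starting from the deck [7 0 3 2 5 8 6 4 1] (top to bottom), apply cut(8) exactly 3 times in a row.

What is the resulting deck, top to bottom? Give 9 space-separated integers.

After op 1 (cut(8)): [1 7 0 3 2 5 8 6 4]
After op 2 (cut(8)): [4 1 7 0 3 2 5 8 6]
After op 3 (cut(8)): [6 4 1 7 0 3 2 5 8]

Answer: 6 4 1 7 0 3 2 5 8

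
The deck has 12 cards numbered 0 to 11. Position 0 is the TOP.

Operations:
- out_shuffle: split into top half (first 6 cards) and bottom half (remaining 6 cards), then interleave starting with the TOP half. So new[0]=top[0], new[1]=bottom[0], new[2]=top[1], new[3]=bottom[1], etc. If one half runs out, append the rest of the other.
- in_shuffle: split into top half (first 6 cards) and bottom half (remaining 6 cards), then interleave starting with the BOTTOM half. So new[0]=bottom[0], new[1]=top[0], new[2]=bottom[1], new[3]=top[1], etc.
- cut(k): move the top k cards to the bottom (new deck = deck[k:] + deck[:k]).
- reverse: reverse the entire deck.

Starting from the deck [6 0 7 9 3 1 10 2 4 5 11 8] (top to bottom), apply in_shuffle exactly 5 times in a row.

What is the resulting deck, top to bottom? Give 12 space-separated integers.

After op 1 (in_shuffle): [10 6 2 0 4 7 5 9 11 3 8 1]
After op 2 (in_shuffle): [5 10 9 6 11 2 3 0 8 4 1 7]
After op 3 (in_shuffle): [3 5 0 10 8 9 4 6 1 11 7 2]
After op 4 (in_shuffle): [4 3 6 5 1 0 11 10 7 8 2 9]
After op 5 (in_shuffle): [11 4 10 3 7 6 8 5 2 1 9 0]

Answer: 11 4 10 3 7 6 8 5 2 1 9 0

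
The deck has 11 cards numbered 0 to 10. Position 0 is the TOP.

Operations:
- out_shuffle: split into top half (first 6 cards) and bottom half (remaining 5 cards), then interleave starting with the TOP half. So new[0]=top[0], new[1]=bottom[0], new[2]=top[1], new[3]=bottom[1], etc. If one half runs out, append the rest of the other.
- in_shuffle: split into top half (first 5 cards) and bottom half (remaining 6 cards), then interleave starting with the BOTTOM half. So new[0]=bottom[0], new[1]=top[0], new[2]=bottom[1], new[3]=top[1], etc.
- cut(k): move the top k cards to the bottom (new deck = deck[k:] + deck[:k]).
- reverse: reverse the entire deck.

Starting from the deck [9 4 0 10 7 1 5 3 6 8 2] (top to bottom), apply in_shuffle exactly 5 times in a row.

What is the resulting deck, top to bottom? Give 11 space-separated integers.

After op 1 (in_shuffle): [1 9 5 4 3 0 6 10 8 7 2]
After op 2 (in_shuffle): [0 1 6 9 10 5 8 4 7 3 2]
After op 3 (in_shuffle): [5 0 8 1 4 6 7 9 3 10 2]
After op 4 (in_shuffle): [6 5 7 0 9 8 3 1 10 4 2]
After op 5 (in_shuffle): [8 6 3 5 1 7 10 0 4 9 2]

Answer: 8 6 3 5 1 7 10 0 4 9 2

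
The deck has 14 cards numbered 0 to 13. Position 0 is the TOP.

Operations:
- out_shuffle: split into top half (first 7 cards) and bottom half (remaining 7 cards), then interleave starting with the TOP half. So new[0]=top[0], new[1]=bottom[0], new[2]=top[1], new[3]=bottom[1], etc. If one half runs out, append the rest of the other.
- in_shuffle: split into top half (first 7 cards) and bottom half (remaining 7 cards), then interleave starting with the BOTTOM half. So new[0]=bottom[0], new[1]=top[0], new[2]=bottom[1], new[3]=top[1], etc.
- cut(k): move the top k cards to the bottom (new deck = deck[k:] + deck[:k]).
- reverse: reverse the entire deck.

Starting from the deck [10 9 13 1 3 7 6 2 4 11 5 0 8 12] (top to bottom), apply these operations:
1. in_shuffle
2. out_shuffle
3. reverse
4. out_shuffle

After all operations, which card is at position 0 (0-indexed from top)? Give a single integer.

Answer: 6

Derivation:
After op 1 (in_shuffle): [2 10 4 9 11 13 5 1 0 3 8 7 12 6]
After op 2 (out_shuffle): [2 1 10 0 4 3 9 8 11 7 13 12 5 6]
After op 3 (reverse): [6 5 12 13 7 11 8 9 3 4 0 10 1 2]
After op 4 (out_shuffle): [6 9 5 3 12 4 13 0 7 10 11 1 8 2]
Position 0: card 6.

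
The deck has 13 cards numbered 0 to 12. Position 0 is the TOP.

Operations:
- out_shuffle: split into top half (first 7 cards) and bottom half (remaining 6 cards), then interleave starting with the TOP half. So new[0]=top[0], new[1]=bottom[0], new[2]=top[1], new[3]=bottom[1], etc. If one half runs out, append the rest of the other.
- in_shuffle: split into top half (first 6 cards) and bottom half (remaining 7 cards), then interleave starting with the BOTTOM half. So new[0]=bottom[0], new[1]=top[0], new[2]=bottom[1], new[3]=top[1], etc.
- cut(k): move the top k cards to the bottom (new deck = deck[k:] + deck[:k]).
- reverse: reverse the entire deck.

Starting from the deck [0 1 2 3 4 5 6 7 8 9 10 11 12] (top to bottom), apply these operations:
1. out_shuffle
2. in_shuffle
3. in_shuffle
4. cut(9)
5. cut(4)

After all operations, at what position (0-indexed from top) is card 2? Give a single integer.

Answer: 6

Derivation:
After op 1 (out_shuffle): [0 7 1 8 2 9 3 10 4 11 5 12 6]
After op 2 (in_shuffle): [3 0 10 7 4 1 11 8 5 2 12 9 6]
After op 3 (in_shuffle): [11 3 8 0 5 10 2 7 12 4 9 1 6]
After op 4 (cut(9)): [4 9 1 6 11 3 8 0 5 10 2 7 12]
After op 5 (cut(4)): [11 3 8 0 5 10 2 7 12 4 9 1 6]
Card 2 is at position 6.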